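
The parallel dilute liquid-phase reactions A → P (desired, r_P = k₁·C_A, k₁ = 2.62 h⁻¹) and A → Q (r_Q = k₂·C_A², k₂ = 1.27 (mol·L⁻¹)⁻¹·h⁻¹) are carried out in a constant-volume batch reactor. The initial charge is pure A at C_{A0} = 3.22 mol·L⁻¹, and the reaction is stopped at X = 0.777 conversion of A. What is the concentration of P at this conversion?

1.32 mol·L⁻¹

C_A = C_{A0}(1−X) = 0.7181 mol·L⁻¹.
Along a PFR/batch, dC_P/dC_A = −r_P/(r_P+r_Q) = −k₁/(k₁+k₂·C_A).
Integrating from C_{A0} to C_A: C_P = (2.62/1.27)·ln[(2.62+1.27·3.22)/(2.62+1.27·0.718)] = 2.063·ln(6.709/3.532) = 1.324 mol·L⁻¹.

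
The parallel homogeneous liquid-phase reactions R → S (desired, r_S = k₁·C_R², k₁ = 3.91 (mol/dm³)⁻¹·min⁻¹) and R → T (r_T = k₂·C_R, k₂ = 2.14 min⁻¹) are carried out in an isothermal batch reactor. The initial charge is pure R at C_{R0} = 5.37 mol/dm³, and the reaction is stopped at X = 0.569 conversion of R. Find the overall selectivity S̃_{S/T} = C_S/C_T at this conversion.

C_R = C_{R0}(1−X) = 2.314 mol/dm³.
Along a PFR/batch, dC_T/dC_R = −r_T/(r_S+r_T) = −k₂/(k₂+k₁·C_R).
Integrating from C_{R0} to C_R: C_T = (2.14/3.91)·ln[(2.14+3.91·5.37)/(2.14+3.91·2.31)] = 0.5473·ln(23.14/11.19) = 0.3976 mol/dm³.
Then C_S = (C_{R0}−C_R) − C_T = 3.056 − 0.3976 = 2.658 mol/dm³.
S̃_{S/T} = C_S/C_T = 2.658/0.3976 = 6.69.

6.69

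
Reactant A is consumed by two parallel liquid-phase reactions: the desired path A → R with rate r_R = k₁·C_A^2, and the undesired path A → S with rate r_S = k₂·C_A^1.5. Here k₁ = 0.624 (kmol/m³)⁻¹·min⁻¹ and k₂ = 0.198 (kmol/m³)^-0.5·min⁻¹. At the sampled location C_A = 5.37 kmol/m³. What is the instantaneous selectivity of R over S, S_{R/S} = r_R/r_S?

7.30

S_{R/S} = r_R/r_S = (k₁·C_A^2)/(k₂·C_A^1.5) = (k₁/k₂)·C_A^0.5.
= (0.624×5.370^2) / (0.198×5.370^1.5) = 17.99/2.464 = 7.30.
Since the desired path is higher order in A, keeping C_A high (PFR or concentrated feed) favours R.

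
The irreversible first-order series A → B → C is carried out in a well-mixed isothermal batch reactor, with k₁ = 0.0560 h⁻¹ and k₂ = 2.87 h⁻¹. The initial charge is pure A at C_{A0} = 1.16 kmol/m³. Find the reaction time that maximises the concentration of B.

1.40 h

Setting dC_B/dt = 0 gives t_opt = ln(k₂/k₁)/(k₂−k₁).
= ln(2.87/0.0560)/(2.87−0.0560) = ln(51.25)/2.814 = 3.937/2.814 = 1.40 h.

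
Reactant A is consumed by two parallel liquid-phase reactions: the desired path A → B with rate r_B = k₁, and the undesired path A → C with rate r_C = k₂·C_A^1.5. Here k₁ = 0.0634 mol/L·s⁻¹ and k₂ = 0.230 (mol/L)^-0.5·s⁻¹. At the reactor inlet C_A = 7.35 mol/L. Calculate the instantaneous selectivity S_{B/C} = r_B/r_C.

S_{B/C} = r_B/r_C = (k₁)/(k₂·C_A^1.5) = (k₁/k₂)·C_A^-1.5.
= (0.0634) / (0.230×7.350^1.5) = 0.06340/4.583 = 0.0138.
The undesired path is higher order in A, so low C_A (CSTR or dilute feed) favours B.

0.0138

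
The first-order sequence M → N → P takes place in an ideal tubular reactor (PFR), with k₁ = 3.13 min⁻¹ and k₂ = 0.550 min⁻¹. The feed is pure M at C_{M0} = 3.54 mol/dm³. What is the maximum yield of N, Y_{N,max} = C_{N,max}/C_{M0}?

0.690

Evaluating C_N at τ_opt = ln(k₂/k₁)/(k₂−k₁) gives C_{N,max}/C_{M0} = (k₁/k₂)^[k₂/(k₂−k₁)].
= (3.13/0.550)^(0.550/(0.550−3.13)) = (5.691)^(-0.2132) = 0.6903.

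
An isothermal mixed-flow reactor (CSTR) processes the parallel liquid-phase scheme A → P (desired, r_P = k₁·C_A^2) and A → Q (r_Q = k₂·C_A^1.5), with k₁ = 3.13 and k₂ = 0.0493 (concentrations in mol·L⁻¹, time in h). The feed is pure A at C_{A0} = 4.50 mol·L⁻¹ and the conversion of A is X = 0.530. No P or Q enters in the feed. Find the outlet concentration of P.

2.36 mol·L⁻¹

Exit C_A = C_{A0}(1−X) = 4.50×0.470 = 2.115 mol·L⁻¹.
In a CSTR the entire volume is at exit conditions, so r_P = 3.13×2.115^2 = 14.00 and r_Q = 0.0493×2.115^1.5 = 0.1516.
Fraction of consumed A going to P: r_P/(r_P+r_Q) = 0.9893.
C_P = 0.9893·C_{A0}·X = 0.9893×4.50×0.530 = 2.36 mol·L⁻¹.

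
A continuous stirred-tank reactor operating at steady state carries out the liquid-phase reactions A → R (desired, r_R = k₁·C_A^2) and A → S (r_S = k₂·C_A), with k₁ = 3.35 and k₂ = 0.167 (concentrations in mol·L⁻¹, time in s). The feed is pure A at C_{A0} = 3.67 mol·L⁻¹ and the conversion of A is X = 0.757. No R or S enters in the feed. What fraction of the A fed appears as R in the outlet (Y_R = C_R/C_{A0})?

0.717

Exit C_A = C_{A0}(1−X) = 3.67×0.243 = 0.8918 mol·L⁻¹.
Rates in a CSTR are evaluated at the outlet concentration: r_R = 3.35×0.8918^2 = 2.664, r_S = 0.167×0.8918 = 0.1489.
Fraction of consumed A going to R: r_R/(r_R+r_S) = 0.9471.
C_R = 0.9471·C_{A0}·X = 0.9471×3.67×0.757 = 2.63 mol·L⁻¹; Y_R = C_R/C_{A0} = 0.717.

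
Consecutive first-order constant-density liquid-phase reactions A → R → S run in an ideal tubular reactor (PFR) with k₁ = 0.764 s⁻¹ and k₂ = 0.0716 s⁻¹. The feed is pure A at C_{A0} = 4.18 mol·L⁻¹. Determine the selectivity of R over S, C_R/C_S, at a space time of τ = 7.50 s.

1.80

Solving the coupled first-order balances gives C_R(τ) = [k₁/(k₂−k₁)]·C_{A0}·(e^(−k₁τ) − e^(−k₂τ)).
e^(−k₁τ) = e^(−0.764×7.50) = e^(−5.730) = 0.003247; e^(−k₂τ) = e^(−0.5370) = 0.5845.
C_R = 0.764×4.18/(0.0716−0.764) × (0.003247−0.5845) = (-4.612)×(-0.5813) = 2.681 mol·L⁻¹.
C_A = C_{A0}e^(−k₁τ) = 0.01357 mol·L⁻¹, so C_S = C_{A0}−C_A−C_R = 1.486 mol·L⁻¹; C_R/C_S = 1.80.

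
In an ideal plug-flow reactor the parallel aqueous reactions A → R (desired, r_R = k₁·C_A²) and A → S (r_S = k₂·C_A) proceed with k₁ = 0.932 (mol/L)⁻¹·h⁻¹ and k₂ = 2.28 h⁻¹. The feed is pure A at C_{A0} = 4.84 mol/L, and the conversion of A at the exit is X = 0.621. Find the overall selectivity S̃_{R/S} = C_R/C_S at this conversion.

1.31

C_A = C_{A0}(1−X) = 1.834 mol/L.
Along a PFR/batch, dC_S/dC_A = −r_S/(r_R+r_S) = −k₂/(k₂+k₁·C_A).
Integrating from C_{A0} to C_A: C_S = (2.28/0.932)·ln[(2.28+0.932·4.84)/(2.28+0.932·1.83)] = 2.446·ln(6.791/3.990) = 1.301 mol/L.
Then C_R = (C_{A0}−C_A) − C_S = 3.006 − 1.301 = 1.704 mol/L.
S̃_{R/S} = C_R/C_S = 1.704/1.301 = 1.31.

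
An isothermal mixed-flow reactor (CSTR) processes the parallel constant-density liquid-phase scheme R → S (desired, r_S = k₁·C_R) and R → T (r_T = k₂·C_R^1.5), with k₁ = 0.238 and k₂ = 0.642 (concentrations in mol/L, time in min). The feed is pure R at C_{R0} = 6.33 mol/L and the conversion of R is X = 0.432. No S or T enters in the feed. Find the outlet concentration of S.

0.447 mol/L

Exit C_R = C_{R0}(1−X) = 6.33×0.568 = 3.595 mol/L.
Rates in a CSTR are evaluated at the outlet concentration: r_S = 0.238×3.595 = 0.8557, r_T = 0.642×3.595^1.5 = 4.377.
Fraction of consumed R going to S: r_S/(r_S+r_T) = 0.1635.
C_S = 0.1635·C_{R0}·X = 0.1635×6.33×0.432 = 0.447 mol/L.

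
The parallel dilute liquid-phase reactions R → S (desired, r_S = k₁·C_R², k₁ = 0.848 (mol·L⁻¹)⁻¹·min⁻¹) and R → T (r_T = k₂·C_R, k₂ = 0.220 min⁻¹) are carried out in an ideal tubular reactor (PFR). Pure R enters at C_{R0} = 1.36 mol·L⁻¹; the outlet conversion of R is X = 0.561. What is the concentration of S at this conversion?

0.598 mol·L⁻¹

C_R = C_{R0}(1−X) = 0.5970 mol·L⁻¹.
Along a PFR/batch, dC_T/dC_R = −r_T/(r_S+r_T) = −k₂/(k₂+k₁·C_R).
Integrating from C_{R0} to C_R: C_T = (0.220/0.848)·ln[(0.220+0.848·1.36)/(0.220+0.848·0.597)] = 0.2594·ln(1.373/0.7263) = 0.1653 mol·L⁻¹.
Then C_S = (C_{R0}−C_R) − C_T = 0.7630 − 0.1653 = 0.5977 mol·L⁻¹.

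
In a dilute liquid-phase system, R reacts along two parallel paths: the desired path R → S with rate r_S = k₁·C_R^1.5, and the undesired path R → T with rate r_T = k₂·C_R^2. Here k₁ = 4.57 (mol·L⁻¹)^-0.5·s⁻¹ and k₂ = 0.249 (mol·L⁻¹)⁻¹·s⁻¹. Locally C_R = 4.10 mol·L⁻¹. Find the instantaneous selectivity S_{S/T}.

9.06

S_{S/T} = r_S/r_T = (k₁·C_R^1.5)/(k₂·C_R^2) = (k₁/k₂)·C_R^-0.5.
= (4.57×4.100^1.5) / (0.249×4.100^2) = 37.94/4.186 = 9.06.
The undesired path is higher order in R, so low C_R (CSTR or dilute feed) favours S.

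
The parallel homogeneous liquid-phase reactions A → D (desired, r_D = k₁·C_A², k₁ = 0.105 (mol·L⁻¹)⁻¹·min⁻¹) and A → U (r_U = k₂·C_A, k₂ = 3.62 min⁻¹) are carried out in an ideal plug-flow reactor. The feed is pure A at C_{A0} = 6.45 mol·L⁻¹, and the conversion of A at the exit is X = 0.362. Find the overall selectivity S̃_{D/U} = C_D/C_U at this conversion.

0.153

C_A = C_{A0}(1−X) = 4.115 mol·L⁻¹.
Along a PFR/batch, dC_U/dC_A = −r_U/(r_D+r_U) = −k₂/(k₂+k₁·C_A).
Integrating from C_{A0} to C_A: C_U = (3.62/0.105)·ln[(3.62+0.105·6.45)/(3.62+0.105·4.12)] = 34.48·ln(4.297/4.052) = 2.025 mol·L⁻¹.
Then C_D = (C_{A0}−C_A) − C_U = 2.335 − 2.025 = 0.3096 mol·L⁻¹.
S̃_{D/U} = C_D/C_U = 0.3096/2.025 = 0.153.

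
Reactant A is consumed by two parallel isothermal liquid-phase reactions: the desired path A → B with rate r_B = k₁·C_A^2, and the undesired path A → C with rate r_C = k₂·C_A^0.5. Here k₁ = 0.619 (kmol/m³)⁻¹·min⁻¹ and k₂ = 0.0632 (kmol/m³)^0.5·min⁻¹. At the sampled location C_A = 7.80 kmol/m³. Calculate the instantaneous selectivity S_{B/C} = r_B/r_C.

S_{B/C} = r_B/r_C = (k₁·C_A^2)/(k₂·C_A^0.5) = (k₁/k₂)·C_A^1.5.
= (0.619×7.800^2) / (0.0632×7.800^0.5) = 37.66/0.1765 = 213.

213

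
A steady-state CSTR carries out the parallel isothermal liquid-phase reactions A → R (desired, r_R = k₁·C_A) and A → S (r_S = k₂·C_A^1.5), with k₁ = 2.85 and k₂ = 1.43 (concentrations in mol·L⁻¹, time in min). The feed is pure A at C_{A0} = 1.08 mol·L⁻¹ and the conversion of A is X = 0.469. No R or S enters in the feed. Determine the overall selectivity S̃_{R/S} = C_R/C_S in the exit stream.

2.63

Exit C_A = C_{A0}(1−X) = 1.08×0.531 = 0.5735 mol·L⁻¹.
In a CSTR the entire volume is at exit conditions, so r_R = 2.85×0.5735 = 1.634 and r_S = 1.43×0.5735^1.5 = 0.6210.
Overall selectivity = C_R/C_S = r_Rτ/(r_Sτ) = r_R/r_S = 2.63.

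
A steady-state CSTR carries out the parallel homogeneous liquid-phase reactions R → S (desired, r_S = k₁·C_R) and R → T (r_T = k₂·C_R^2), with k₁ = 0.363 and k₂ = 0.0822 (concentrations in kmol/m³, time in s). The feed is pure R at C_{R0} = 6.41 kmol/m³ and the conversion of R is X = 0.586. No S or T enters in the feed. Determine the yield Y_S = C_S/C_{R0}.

Exit C_R = C_{R0}(1−X) = 6.41×0.414 = 2.654 kmol/m³.
In a CSTR the entire volume is at exit conditions, so r_S = 0.363×2.654 = 0.9633 and r_T = 0.0822×2.654^2 = 0.5789.
Fraction of consumed R going to S: r_S/(r_S+r_T) = 0.6246.
C_S = 0.6246·C_{R0}·X = 0.6246×6.41×0.586 = 2.35 kmol/m³; Y_S = C_S/C_{R0} = 0.366.

0.366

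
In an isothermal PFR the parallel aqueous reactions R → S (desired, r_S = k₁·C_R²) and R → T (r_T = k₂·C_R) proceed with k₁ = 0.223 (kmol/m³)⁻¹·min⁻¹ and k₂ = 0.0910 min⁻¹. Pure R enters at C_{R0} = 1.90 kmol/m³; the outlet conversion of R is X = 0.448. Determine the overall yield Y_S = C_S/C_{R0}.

0.349

C_R = C_{R0}(1−X) = 1.049 kmol/m³.
Along a PFR/batch, dC_T/dC_R = −r_T/(r_S+r_T) = −k₂/(k₂+k₁·C_R).
Integrating from C_{R0} to C_R: C_T = (0.0910/0.223)·ln[(0.0910+0.223·1.90)/(0.0910+0.223·1.05)] = 0.4081·ln(0.5147/0.3249) = 0.1878 kmol/m³.
Then C_S = (C_{R0}−C_R) − C_T = 0.8512 − 0.1878 = 0.6634 kmol/m³.
Y_S = C_S/C_{R0} = 0.6634/1.90 = 0.349.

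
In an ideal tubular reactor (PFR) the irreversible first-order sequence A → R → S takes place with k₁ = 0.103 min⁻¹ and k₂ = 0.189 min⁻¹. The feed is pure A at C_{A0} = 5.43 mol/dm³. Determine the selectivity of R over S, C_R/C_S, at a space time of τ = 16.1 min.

The intermediate concentration in a first-order A→B→C sequence is C_R = k₁C_{A0}(e^(−k₁τ) − e^(−k₂τ))/(k₂−k₁).
e^(−k₁τ) = e^(−0.103×16.1) = e^(−1.658) = 0.1905; e^(−k₂τ) = e^(−3.043) = 0.04770.
C_R = 0.103×5.43/(0.189−0.103) × (0.1905−0.04770) = 6.503×0.1428 = 0.9285 mol/dm³.
C_A = C_{A0}e^(−k₁τ) = 1.034 mol/dm³, so C_S = C_{A0}−C_A−C_R = 3.467 mol/dm³; C_R/C_S = 0.268.

0.268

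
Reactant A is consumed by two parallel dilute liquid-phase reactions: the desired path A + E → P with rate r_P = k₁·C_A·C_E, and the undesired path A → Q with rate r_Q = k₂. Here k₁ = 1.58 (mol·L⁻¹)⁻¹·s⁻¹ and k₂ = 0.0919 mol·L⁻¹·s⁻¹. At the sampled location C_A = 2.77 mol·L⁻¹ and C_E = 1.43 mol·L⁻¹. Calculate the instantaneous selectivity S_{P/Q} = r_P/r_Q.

68.1

S_{P/Q} = r_P/r_Q = (k₁·C_A·C_E)/(k₂) = (k₁/k₂)·C_A·C_E.
= (1.58×2.770×1.430) / (0.0919) = 6.259/0.09190 = 68.1.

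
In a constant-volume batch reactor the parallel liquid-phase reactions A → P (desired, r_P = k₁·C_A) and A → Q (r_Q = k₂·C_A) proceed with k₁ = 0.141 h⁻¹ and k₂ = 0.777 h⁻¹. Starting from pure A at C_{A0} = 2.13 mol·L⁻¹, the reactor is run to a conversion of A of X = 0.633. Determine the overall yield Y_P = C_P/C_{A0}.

C_A = C_{A0}(1−X) = 0.7817 mol·L⁻¹.
Both paths are first order in A, so the instantaneous fraction to P is constant: dC_P/d(−C_A) = k₁/(k₁+k₂) = 0.1536.
C_P = 0.1536·(C_{A0}−C_A) = 0.1536×1.348 = 0.207 mol·L⁻¹.
Y_P = C_P/C_{A0} = 0.2071/2.13 = 0.0972.

0.0972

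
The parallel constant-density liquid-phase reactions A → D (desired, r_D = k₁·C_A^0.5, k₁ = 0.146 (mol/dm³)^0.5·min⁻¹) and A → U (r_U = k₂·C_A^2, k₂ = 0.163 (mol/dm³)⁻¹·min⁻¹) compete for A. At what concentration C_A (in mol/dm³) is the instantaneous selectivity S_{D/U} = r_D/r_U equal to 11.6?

S_{D/U} = (k₁/k₂)·C_A^-1.5 ⇒ C_A = (S·k₂/k₁)^(1/(-1.5)).
= (11.6×0.163/0.146)^(-0.6667) = (12.95)^(-0.6667) = 0.181 mol/dm³.

0.181 mol/dm³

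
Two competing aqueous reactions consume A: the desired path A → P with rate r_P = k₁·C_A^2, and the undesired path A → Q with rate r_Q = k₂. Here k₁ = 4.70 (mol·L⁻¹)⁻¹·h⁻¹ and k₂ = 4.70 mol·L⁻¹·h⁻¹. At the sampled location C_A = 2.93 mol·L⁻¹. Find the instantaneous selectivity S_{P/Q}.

8.58

S_{P/Q} = r_P/r_Q = (k₁·C_A^2)/(k₂) = (k₁/k₂)·C_A^2.
= (4.70×2.930^2) / (4.70) = 40.35/4.700 = 8.58.
Since the desired path is higher order in A, keeping C_A high (PFR or concentrated feed) favours P.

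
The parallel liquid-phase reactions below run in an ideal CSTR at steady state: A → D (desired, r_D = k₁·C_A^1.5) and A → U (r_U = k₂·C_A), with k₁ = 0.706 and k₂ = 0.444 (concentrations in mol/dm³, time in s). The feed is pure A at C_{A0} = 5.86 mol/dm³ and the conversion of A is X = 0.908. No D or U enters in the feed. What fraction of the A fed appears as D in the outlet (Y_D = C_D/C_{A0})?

0.489

Exit C_A = C_{A0}(1−X) = 5.86×0.0920 = 0.5391 mol/dm³.
Rates in a CSTR are evaluated at the outlet concentration: r_D = 0.706×0.5391^1.5 = 0.2795, r_U = 0.444×0.5391 = 0.2394.
Fraction of consumed A going to D: r_D/(r_D+r_U) = 0.5386.
C_D = 0.5386·C_{A0}·X = 0.5386×5.86×0.908 = 2.87 mol/dm³; Y_D = C_D/C_{A0} = 0.489.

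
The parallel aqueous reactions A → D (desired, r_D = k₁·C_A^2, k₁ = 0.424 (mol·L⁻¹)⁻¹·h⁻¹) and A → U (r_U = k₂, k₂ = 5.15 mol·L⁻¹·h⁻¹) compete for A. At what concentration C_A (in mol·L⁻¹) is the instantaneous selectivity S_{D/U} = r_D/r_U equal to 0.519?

S_{D/U} = (k₁/k₂)·C_A^2 ⇒ C_A = (S·k₂/k₁)^(0.5).
= (0.519×5.15/0.424)^(0.5) = (6.304)^(0.5) = 2.51 mol·L⁻¹.

2.51 mol·L⁻¹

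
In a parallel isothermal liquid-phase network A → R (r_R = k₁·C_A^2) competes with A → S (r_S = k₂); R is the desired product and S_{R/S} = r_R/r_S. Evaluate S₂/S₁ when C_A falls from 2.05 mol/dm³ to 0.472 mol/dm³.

0.0530

S_{R/S} = (k₁/k₂)·C_A^2, so S₂/S₁ = (C_{A,2}/C_{A,1})^2.
= (0.472/2.05)^2 = (0.2302)^2 = 0.0530.
Selectivity toward R falls as C_A falls — high-concentration operation is favoured.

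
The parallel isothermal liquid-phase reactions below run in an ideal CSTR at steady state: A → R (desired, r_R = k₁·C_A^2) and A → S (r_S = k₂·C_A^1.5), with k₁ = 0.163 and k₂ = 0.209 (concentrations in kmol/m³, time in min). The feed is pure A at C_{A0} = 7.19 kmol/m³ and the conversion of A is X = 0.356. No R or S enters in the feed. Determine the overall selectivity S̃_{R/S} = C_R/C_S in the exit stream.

1.68

Exit C_A = C_{A0}(1−X) = 7.19×0.644 = 4.630 kmol/m³.
In a CSTR the entire volume is at exit conditions, so r_R = 0.163×4.630^2 = 3.495 and r_S = 0.209×4.630^1.5 = 2.082.
Overall selectivity = C_R/C_S = r_Rτ/(r_Sτ) = r_R/r_S = 1.68.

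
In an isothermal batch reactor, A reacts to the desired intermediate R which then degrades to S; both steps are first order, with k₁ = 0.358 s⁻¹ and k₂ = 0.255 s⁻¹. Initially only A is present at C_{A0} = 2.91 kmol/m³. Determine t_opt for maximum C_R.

The intermediate peaks when r₁ = r₂, i.e. k₁e^(−k₁t) = k₂e^(−k₂t), giving t_opt = ln(k₂/k₁)/(k₂−k₁).
= ln(0.255/0.358)/(0.255−0.358) = ln(0.7123)/-0.1030 = -0.3393/-0.1030 = 3.29 s.

3.29 s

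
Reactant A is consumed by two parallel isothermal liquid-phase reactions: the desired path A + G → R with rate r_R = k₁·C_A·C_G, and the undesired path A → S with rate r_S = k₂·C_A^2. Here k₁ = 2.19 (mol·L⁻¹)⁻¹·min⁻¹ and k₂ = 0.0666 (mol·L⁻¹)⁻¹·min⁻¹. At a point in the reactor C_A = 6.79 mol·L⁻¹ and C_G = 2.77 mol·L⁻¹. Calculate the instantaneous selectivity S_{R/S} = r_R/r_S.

13.4

S_{R/S} = r_R/r_S = (k₁·C_A·C_G)/(k₂·C_A^2) = (k₁/k₂)·C_A⁻¹·C_G.
= (2.19×6.790×2.770) / (0.0666×6.790^2) = 41.19/3.071 = 13.4.
The undesired path is higher order in A, so low C_A (CSTR or dilute feed) favours R.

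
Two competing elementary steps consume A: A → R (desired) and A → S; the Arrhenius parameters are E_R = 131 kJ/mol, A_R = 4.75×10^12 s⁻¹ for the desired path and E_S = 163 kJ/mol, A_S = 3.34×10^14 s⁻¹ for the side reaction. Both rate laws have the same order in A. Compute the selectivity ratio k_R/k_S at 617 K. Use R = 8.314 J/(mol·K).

7.28

k_R/k_S = (A_R/A_S)·exp[−(E_R−E_S)/(RT)] = (A_R/A_S)·exp[(E_S−E_R)/(RT)].
(E_S−E_R)/(RT) = (163−131)×10³/(8.314×617) = 32000/5130 = 6.238.
k_R/k_S = (4.75×10^12/3.34×10^14)·exp(6.238) = 0.01422 × 511.9 = 7.28.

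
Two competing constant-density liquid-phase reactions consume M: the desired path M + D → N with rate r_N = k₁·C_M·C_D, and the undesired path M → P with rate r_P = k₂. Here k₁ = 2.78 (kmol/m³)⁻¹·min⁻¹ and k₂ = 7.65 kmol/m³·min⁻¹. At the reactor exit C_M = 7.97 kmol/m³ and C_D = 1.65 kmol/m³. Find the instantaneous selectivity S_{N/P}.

S_{N/P} = r_N/r_P = (k₁·C_M·C_D)/(k₂) = (k₁/k₂)·C_M·C_D.
= (2.78×7.970×1.650) / (7.65) = 36.56/7.650 = 4.78.

4.78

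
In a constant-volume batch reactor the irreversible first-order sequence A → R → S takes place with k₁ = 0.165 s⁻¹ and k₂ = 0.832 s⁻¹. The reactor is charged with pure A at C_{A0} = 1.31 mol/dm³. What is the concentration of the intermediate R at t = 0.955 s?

Solving the coupled first-order balances gives C_R(t) = [k₁/(k₂−k₁)]·C_{A0}·(e^(−k₁t) − e^(−k₂t)).
e^(−k₁t) = e^(−0.165×0.955) = e^(−0.1576) = 0.8542; e^(−k₂t) = e^(−0.7946) = 0.4518.
C_R = 0.165×1.31/(0.832−0.165) × (0.8542−0.4518) = 0.3241×0.4024 = 0.1304 mol/dm³.

0.130 mol/dm³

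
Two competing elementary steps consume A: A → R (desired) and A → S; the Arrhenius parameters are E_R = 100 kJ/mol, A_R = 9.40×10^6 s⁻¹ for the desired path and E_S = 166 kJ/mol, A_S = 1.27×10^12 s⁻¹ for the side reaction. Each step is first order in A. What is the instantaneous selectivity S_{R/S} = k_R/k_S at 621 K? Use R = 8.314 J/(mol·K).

k_R/k_S = (A_R/A_S)·exp[−(E_R−E_S)/(RT)] = (A_R/A_S)·exp[(E_S−E_R)/(RT)].
(E_S−E_R)/(RT) = (166−100)×10³/(8.314×621) = 66000/5163 = 12.78.
k_R/k_S = (9.40×10^6/1.27×10^12)·exp(12.78) = 7.402×10^-6 × 3.562×10^5 = 2.64.

2.64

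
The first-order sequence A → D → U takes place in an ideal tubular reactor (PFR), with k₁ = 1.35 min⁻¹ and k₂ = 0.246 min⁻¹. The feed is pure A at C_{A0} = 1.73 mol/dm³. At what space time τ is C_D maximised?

1.54 min

The intermediate peaks when r₁ = r₂, i.e. k₁e^(−k₁τ) = k₂e^(−k₂τ), giving τ_opt = ln(k₂/k₁)/(k₂−k₁).
= ln(0.246/1.35)/(0.246−1.35) = ln(0.1822)/-1.104 = -1.703/-1.104 = 1.54 min.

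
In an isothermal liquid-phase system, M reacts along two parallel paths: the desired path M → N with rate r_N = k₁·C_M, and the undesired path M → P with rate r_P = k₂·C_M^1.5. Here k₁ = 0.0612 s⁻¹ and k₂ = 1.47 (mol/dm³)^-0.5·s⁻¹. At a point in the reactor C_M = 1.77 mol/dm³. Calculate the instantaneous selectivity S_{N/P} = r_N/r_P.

0.0313

S_{N/P} = r_N/r_P = (k₁·C_M)/(k₂·C_M^1.5) = (k₁/k₂)·C_M^-0.5.
= (0.0612×1.770) / (1.47×1.770^1.5) = 0.1083/3.462 = 0.0313.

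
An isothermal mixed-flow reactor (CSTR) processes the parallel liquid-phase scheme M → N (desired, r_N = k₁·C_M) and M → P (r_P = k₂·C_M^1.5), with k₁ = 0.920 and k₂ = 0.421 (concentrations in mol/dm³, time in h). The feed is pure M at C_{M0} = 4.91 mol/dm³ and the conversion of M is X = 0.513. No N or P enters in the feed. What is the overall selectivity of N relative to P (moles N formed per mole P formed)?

1.41

Exit C_M = C_{M0}(1−X) = 4.91×0.487 = 2.391 mol/dm³.
Rates in a CSTR are evaluated at the outlet concentration: r_N = 0.920×2.391 = 2.200, r_P = 0.421×2.391^1.5 = 1.557.
Overall selectivity = C_N/C_P = r_Nτ/(r_Pτ) = r_N/r_P = 1.41.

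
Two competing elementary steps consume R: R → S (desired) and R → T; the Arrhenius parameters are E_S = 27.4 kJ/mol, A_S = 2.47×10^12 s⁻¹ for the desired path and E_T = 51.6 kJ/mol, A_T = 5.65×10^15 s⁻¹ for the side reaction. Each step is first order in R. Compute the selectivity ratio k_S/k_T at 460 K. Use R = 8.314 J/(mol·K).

0.245

k_S/k_T = (A_S/A_T)·exp[−(E_S−E_T)/(RT)] = (A_S/A_T)·exp[(E_T−E_S)/(RT)].
(E_T−E_S)/(RT) = (51.6−27.4)×10³/(8.314×460) = 24200/3824 = 6.328.
k_S/k_T = (2.47×10^12/5.65×10^15)·exp(6.328) = 4.372×10^-4 × 559.9 = 0.245.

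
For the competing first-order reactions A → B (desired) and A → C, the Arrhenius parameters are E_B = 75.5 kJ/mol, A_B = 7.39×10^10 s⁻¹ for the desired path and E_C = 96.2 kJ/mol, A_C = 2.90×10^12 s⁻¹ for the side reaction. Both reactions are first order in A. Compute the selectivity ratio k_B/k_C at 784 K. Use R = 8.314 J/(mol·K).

Since both paths have the same order in A, the concentration cancels and S_{B/C} = k_B/k_C = (A_B/A_C)·exp[(E_C−E_B)/(RT)].
(E_C−E_B)/(RT) = (96.2−75.5)×10³/(8.314×784) = 20700/6518 = 3.176.
k_B/k_C = (7.39×10^10/2.90×10^12)·exp(3.176) = 0.02548 × 23.94 = 0.610.
Since E_B < E_C, lowering the temperature improves selectivity toward B.

0.610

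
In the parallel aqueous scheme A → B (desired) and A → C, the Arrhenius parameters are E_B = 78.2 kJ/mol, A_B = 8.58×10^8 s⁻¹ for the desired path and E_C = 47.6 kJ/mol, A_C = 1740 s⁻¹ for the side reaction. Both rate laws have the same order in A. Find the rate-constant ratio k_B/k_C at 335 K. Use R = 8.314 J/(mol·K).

With equal orders, S_{B/C} = k_B/k_C = (A_B/A_C)·exp[(E_C−E_B)/(RT)].
(E_C−E_B)/(RT) = (47.6−78.2)×10³/(8.314×335) = -30600/2785 = -10.99.
k_B/k_C = (8.58×10^8/1740)·exp(-10.99) = 4.931×10^5 × 1.693×10^-5 = 8.35.

8.35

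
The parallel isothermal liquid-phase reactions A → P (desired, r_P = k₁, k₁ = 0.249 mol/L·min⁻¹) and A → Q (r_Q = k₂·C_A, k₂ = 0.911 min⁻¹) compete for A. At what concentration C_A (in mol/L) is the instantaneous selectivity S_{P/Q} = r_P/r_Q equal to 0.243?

S_{P/Q} = (k₁/k₂)·C_A⁻¹ ⇒ C_A = (S·k₂/k₁)^(-1).
= (0.243×0.911/0.249)^(-1) = (0.8890)^(-1) = 1.12 mol/L.

1.12 mol/L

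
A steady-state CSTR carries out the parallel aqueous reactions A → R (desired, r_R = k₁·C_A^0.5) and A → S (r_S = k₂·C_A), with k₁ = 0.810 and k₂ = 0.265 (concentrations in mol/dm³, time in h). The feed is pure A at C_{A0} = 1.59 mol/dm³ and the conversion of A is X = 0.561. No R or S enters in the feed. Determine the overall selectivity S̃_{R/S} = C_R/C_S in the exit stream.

Exit C_A = C_{A0}(1−X) = 1.59×0.439 = 0.6980 mol/dm³.
In a CSTR the entire volume is at exit conditions, so r_R = 0.810×0.6980^0.5 = 0.6767 and r_S = 0.265×0.6980 = 0.1850.
Overall selectivity = C_R/C_S = r_Rτ/(r_Sτ) = r_R/r_S = 3.66.

3.66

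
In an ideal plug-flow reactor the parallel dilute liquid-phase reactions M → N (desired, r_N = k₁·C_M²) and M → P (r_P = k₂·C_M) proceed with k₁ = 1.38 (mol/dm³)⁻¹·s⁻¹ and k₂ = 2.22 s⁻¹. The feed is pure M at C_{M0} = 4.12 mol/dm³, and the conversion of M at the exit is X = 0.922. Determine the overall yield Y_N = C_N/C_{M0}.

C_M = C_{M0}(1−X) = 0.3214 mol/dm³.
Along a PFR/batch, dC_P/dC_M = −r_P/(r_N+r_P) = −k₂/(k₂+k₁·C_M).
Integrating from C_{M0} to C_M: C_P = (2.22/1.38)·ln[(2.22+1.38·4.12)/(2.22+1.38·0.321)] = 1.609·ln(7.906/2.663) = 1.750 mol/dm³.
Then C_N = (C_{M0}−C_M) − C_P = 3.799 − 1.750 = 2.048 mol/dm³.
Y_N = C_N/C_{M0} = 2.048/4.12 = 0.497.

0.497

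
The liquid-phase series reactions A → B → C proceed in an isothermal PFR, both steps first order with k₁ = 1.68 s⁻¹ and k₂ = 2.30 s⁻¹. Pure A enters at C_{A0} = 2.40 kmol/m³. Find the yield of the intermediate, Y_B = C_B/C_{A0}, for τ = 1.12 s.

0.207

The intermediate concentration in a first-order A→B→C sequence is C_B = k₁C_{A0}(e^(−k₁τ) − e^(−k₂τ))/(k₂−k₁).
e^(−k₁τ) = e^(−1.68×1.12) = e^(−1.882) = 0.1523; e^(−k₂τ) = e^(−2.576) = 0.07608.
C_B = 1.68×2.40/(2.30−1.68) × (0.1523−0.07608) = 6.503×0.07627 = 0.4960 kmol/m³.
Y_B = C_B/C_{A0} = 0.4960/2.40 = 0.207.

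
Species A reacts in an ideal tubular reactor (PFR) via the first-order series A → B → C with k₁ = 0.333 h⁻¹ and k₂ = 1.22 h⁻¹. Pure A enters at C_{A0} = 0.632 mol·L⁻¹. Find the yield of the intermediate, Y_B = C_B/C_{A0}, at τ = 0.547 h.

For first-order series with pure A initially, C_B(τ) = k₁C_{A0}/(k₂−k₁)·(e^(−k₁τ) − e^(−k₂τ)).
e^(−k₁τ) = e^(−0.333×0.547) = e^(−0.1822) = 0.8335; e^(−k₂τ) = e^(−0.6673) = 0.5131.
C_B = 0.333×0.632/(1.22−0.333) × (0.8335−0.5131) = 0.2373×0.3204 = 0.07602 mol·L⁻¹.
Y_B = C_B/C_{A0} = 0.07602/0.632 = 0.120.

0.120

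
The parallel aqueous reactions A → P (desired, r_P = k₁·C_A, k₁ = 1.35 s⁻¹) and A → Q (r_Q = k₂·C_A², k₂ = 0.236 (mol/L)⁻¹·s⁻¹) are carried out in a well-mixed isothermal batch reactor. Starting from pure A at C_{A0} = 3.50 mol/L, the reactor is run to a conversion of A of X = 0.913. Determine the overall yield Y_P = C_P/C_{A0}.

0.695

C_A = C_{A0}(1−X) = 0.3045 mol/L.
Along a PFR/batch, dC_P/dC_A = −r_P/(r_P+r_Q) = −k₁/(k₁+k₂·C_A).
Integrating from C_{A0} to C_A: C_P = (1.35/0.236)·ln[(1.35+0.236·3.50)/(1.35+0.236·0.304)] = 5.720·ln(2.176/1.422) = 2.434 mol/L.
Y_P = C_P/C_{A0} = 2.434/3.50 = 0.695.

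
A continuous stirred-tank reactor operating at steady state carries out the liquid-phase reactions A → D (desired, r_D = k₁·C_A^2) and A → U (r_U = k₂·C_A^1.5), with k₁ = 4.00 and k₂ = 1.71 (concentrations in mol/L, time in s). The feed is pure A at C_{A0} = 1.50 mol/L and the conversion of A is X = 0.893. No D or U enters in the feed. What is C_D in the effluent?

Exit C_A = C_{A0}(1−X) = 1.50×0.107 = 0.1605 mol/L.
Rates in a CSTR are evaluated at the outlet concentration: r_D = 4.00×0.1605^2 = 0.1030, r_U = 1.71×0.1605^1.5 = 0.1100.
Fraction of consumed A going to D: r_D/(r_D+r_U) = 0.4838.
C_D = 0.4838·C_{A0}·X = 0.4838×1.50×0.893 = 0.648 mol/L.

0.648 mol/L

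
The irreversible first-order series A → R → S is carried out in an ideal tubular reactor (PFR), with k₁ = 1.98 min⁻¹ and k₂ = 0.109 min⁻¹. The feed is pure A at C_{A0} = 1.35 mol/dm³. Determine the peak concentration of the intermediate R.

At the optimum, C_{R,max}/C_{A0} = (k₁/k₂)^[k₂/(k₂−k₁)].
= (1.98/0.109)^(0.109/(0.109−1.98)) = (18.17)^(-0.05826) = 0.8446.
C_{R,max} = 0.8446×1.35 = 1.14 mol/dm³.

1.14 mol/dm³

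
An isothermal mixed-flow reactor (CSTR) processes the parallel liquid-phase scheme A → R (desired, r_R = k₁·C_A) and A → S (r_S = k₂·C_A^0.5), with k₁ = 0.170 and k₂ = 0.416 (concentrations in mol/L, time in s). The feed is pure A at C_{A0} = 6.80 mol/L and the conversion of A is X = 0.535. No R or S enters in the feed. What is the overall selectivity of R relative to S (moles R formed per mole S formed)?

Exit C_A = C_{A0}(1−X) = 6.80×0.465 = 3.162 mol/L.
Rates in a CSTR are evaluated at the outlet concentration: r_R = 0.170×3.162 = 0.5375, r_S = 0.416×3.162^0.5 = 0.7397.
Overall selectivity = C_R/C_S = r_Rτ/(r_Sτ) = r_R/r_S = 0.727.

0.727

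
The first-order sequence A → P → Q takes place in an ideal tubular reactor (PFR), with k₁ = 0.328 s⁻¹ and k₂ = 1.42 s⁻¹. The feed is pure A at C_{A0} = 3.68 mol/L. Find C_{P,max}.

0.547 mol/L

Evaluating C_P at τ_opt = ln(k₂/k₁)/(k₂−k₁) gives C_{P,max}/C_{A0} = (k₁/k₂)^[k₂/(k₂−k₁)].
= (0.328/1.42)^(1.42/(1.42−0.328)) = (0.2310)^(1.300) = 0.1487.
C_{P,max} = 0.1487×3.68 = 0.547 mol/L.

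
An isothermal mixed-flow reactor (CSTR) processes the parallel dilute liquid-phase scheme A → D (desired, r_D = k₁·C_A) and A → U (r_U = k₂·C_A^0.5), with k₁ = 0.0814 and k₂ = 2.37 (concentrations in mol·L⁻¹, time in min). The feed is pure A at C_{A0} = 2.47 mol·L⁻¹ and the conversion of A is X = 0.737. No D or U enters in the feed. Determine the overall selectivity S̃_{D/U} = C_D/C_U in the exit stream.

0.0277

Exit C_A = C_{A0}(1−X) = 2.47×0.263 = 0.6496 mol·L⁻¹.
In a CSTR the entire volume is at exit conditions, so r_D = 0.0814×0.6496 = 0.05288 and r_U = 2.37×0.6496^0.5 = 1.910.
Overall selectivity = C_D/C_U = r_Dτ/(r_Uτ) = r_D/r_U = 0.0277.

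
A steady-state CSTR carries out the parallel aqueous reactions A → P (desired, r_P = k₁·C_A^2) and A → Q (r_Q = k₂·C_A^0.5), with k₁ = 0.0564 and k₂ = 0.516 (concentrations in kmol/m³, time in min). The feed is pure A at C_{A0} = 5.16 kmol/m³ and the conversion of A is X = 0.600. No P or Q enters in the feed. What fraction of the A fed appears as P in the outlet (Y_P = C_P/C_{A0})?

0.147

Exit C_A = C_{A0}(1−X) = 5.16×0.400 = 2.064 kmol/m³.
In a CSTR the entire volume is at exit conditions, so r_P = 0.0564×2.064^2 = 0.2403 and r_Q = 0.516×2.064^0.5 = 0.7413.
Fraction of consumed A going to P: r_P/(r_P+r_Q) = 0.2448.
C_P = 0.2448·C_{A0}·X = 0.2448×5.16×0.600 = 0.758 kmol/m³; Y_P = C_P/C_{A0} = 0.147.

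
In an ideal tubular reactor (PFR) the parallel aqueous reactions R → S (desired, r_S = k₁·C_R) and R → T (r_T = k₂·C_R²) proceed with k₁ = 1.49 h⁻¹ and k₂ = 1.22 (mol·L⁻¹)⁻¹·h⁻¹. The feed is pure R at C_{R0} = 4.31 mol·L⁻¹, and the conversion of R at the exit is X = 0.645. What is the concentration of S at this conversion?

C_R = C_{R0}(1−X) = 1.530 mol·L⁻¹.
Along a PFR/batch, dC_S/dC_R = −r_S/(r_S+r_T) = −k₁/(k₁+k₂·C_R).
Integrating from C_{R0} to C_R: C_S = (1.49/1.22)·ln[(1.49+1.22·4.31)/(1.49+1.22·1.53)] = 1.221·ln(6.748/3.357) = 0.8529 mol·L⁻¹.

0.853 mol·L⁻¹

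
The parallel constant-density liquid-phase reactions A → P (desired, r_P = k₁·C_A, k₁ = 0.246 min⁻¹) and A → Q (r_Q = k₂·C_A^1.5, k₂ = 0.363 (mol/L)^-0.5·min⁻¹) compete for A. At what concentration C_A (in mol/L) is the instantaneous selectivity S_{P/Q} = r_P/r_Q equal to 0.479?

2.00 mol/L

S_{P/Q} = (k₁/k₂)·C_A^-0.5 ⇒ C_A = (S·k₂/k₁)^(-2).
= (0.479×0.363/0.246)^(-2) = (0.7068)^(-2) = 2.00 mol/L.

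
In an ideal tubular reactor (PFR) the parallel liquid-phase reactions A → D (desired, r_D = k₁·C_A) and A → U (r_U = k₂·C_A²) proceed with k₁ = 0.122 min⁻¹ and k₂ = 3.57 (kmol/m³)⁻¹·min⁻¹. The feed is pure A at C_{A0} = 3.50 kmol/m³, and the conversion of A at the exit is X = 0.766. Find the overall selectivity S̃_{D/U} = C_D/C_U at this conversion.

0.0185

C_A = C_{A0}(1−X) = 0.8190 kmol/m³.
Along a PFR/batch, dC_D/dC_A = −r_D/(r_D+r_U) = −k₁/(k₁+k₂·C_A).
Integrating from C_{A0} to C_A: C_D = (0.122/3.57)·ln[(0.122+3.57·3.50)/(0.122+3.57·0.819)] = 0.03417·ln(12.62/3.046) = 0.04857 kmol/m³.
C_U = (C_{A0}−C_A)−C_D = 2.632 kmol/m³; S̃_{D/U} = 0.04857/2.632 = 0.0185.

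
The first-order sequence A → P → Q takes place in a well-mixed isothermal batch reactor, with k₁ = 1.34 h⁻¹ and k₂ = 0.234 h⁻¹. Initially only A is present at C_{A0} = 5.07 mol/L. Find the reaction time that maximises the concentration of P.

1.58 h

For first-order series the maximum of C_P occurs at t_opt = ln(k₂/k₁)/(k₂−k₁).
= ln(0.234/1.34)/(0.234−1.34) = ln(0.1746)/-1.106 = -1.745/-1.106 = 1.58 h.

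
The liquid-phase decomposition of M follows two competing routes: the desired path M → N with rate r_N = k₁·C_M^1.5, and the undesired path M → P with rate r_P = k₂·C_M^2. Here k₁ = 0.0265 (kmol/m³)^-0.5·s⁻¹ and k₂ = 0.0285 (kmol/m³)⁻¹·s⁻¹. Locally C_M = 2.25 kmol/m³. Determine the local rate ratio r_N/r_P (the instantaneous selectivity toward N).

0.620

S_{N/P} = r_N/r_P = (k₁·C_M^1.5)/(k₂·C_M^2) = (k₁/k₂)·C_M^-0.5.
= (0.0265×2.250^1.5) / (0.0285×2.250^2) = 0.08944/0.1443 = 0.620.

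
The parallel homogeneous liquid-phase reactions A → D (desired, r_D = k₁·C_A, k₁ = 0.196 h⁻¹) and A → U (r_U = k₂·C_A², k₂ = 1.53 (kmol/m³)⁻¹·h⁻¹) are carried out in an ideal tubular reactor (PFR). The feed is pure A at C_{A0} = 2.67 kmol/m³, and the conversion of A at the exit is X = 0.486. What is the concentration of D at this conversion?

0.0798 kmol/m³

C_A = C_{A0}(1−X) = 1.372 kmol/m³.
Along a PFR/batch, dC_D/dC_A = −r_D/(r_D+r_U) = −k₁/(k₁+k₂·C_A).
Integrating from C_{A0} to C_A: C_D = (0.196/1.53)·ln[(0.196+1.53·2.67)/(0.196+1.53·1.37)] = 0.1281·ln(4.281/2.296) = 0.07983 kmol/m³.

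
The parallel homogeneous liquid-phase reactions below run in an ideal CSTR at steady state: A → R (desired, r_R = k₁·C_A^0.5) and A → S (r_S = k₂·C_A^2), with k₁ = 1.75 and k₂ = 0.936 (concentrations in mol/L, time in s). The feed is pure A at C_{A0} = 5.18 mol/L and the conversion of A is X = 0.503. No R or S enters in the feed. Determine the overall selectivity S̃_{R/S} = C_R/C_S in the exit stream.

Exit C_A = C_{A0}(1−X) = 5.18×0.497 = 2.574 mol/L.
Rates in a CSTR are evaluated at the outlet concentration: r_R = 1.75×2.574^0.5 = 2.808, r_S = 0.936×2.574^2 = 6.204.
Overall selectivity = C_R/C_S = r_Rτ/(r_Sτ) = r_R/r_S = 0.453.

0.453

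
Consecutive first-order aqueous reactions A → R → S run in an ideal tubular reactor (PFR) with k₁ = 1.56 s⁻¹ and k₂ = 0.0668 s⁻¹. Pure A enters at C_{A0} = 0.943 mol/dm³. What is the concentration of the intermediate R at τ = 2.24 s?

The intermediate concentration in a first-order A→B→C sequence is C_R = k₁C_{A0}(e^(−k₁τ) − e^(−k₂τ))/(k₂−k₁).
e^(−k₁τ) = e^(−1.56×2.24) = e^(−3.494) = 0.03037; e^(−k₂τ) = e^(−0.1496) = 0.8610.
C_R = 1.56×0.943/(0.0668−1.56) × (0.03037−0.8610) = (-0.9852)×(-0.8307) = 0.8184 mol/dm³.

0.818 mol/dm³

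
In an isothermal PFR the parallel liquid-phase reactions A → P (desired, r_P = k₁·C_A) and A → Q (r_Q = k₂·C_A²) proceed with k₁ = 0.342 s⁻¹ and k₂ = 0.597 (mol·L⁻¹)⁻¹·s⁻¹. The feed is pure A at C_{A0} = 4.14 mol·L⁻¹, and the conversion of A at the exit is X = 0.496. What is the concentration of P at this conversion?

0.328 mol·L⁻¹

C_A = C_{A0}(1−X) = 2.087 mol·L⁻¹.
Along a PFR/batch, dC_P/dC_A = −r_P/(r_P+r_Q) = −k₁/(k₁+k₂·C_A).
Integrating from C_{A0} to C_A: C_P = (0.342/0.597)·ln[(0.342+0.597·4.14)/(0.342+0.597·2.09)] = 0.5729·ln(2.814/1.588) = 0.3278 mol·L⁻¹.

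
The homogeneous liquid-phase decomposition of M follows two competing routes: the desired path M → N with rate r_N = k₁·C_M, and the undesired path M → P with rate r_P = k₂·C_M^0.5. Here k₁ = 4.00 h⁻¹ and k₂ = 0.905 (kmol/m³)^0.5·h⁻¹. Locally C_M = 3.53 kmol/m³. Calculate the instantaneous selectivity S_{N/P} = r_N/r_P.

S_{N/P} = r_N/r_P = (k₁·C_M)/(k₂·C_M^0.5) = (k₁/k₂)·C_M^0.5.
= (4.00×3.530) / (0.905×3.530^0.5) = 14.12/1.700 = 8.30.
Since the desired path is higher order in M, keeping C_M high (PFR or concentrated feed) favours N.

8.30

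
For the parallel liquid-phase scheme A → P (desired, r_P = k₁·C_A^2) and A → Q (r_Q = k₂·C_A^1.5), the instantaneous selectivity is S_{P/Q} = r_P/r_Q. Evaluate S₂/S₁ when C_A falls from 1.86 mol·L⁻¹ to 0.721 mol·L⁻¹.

S_{P/Q} = (k₁/k₂)·C_A^0.5, so S₂/S₁ = (C_{A,2}/C_{A,1})^0.5.
= (0.721/1.86)^0.5 = (0.3876)^0.5 = 0.623.

0.623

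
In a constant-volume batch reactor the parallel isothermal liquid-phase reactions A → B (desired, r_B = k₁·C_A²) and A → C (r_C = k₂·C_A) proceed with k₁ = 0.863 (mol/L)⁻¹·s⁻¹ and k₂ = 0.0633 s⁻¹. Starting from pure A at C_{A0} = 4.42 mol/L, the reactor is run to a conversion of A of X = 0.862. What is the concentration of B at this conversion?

3.67 mol/L

C_A = C_{A0}(1−X) = 0.6100 mol/L.
Along a PFR/batch, dC_C/dC_A = −r_C/(r_B+r_C) = −k₂/(k₂+k₁·C_A).
Integrating from C_{A0} to C_A: C_C = (0.0633/0.863)·ln[(0.0633+0.863·4.42)/(0.0633+0.863·0.610)] = 0.07335·ln(3.878/0.5897) = 0.1381 mol/L.
Then C_B = (C_{A0}−C_A) − C_C = 3.810 − 0.1381 = 3.672 mol/L.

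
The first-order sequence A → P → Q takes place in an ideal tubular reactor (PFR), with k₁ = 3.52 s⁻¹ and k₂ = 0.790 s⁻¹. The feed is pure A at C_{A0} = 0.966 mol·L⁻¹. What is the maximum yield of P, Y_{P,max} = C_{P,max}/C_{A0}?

0.649

For a first-order series the maximum intermediate yield is C_{P,max}/C_{A0} = (k₁/k₂)^[k₂/(k₂−k₁)].
= (3.52/0.790)^(0.790/(0.790−3.52)) = (4.456)^(-0.2894) = 0.6490.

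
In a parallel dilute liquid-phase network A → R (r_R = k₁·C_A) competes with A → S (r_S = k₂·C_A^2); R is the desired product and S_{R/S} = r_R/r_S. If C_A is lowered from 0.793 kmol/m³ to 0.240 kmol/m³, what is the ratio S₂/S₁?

3.30

S_{R/S} = (k₁/k₂)·C_A⁻¹, so S₂/S₁ = (C_{A,2}/C_{A,1})⁻¹.
= 0.793/0.240 = 3.30.
Selectivity toward R rises as C_A falls — low-concentration operation is favoured.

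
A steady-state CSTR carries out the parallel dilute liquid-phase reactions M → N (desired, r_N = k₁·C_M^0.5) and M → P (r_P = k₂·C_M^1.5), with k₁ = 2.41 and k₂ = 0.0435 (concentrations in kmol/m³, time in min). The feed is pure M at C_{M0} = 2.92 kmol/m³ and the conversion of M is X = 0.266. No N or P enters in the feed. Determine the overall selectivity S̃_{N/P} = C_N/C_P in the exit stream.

Exit C_M = C_{M0}(1−X) = 2.92×0.734 = 2.143 kmol/m³.
In a CSTR the entire volume is at exit conditions, so r_N = 2.41×2.143^0.5 = 3.528 and r_P = 0.0435×2.143^1.5 = 0.1365.
Overall selectivity = C_N/C_P = r_Nτ/(r_Pτ) = r_N/r_P = 25.8.

25.8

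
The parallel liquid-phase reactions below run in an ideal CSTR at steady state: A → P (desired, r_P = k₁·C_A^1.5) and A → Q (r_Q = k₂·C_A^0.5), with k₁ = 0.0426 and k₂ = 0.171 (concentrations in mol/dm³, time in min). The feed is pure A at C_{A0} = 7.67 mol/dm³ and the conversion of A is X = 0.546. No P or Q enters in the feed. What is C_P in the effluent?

1.95 mol/dm³

Exit C_A = C_{A0}(1−X) = 7.67×0.454 = 3.482 mol/dm³.
In a CSTR the entire volume is at exit conditions, so r_P = 0.0426×3.482^1.5 = 0.2768 and r_Q = 0.171×3.482^0.5 = 0.3191.
Fraction of consumed A going to P: r_P/(r_P+r_Q) = 0.4645.
C_P = 0.4645·C_{A0}·X = 0.4645×7.67×0.546 = 1.95 mol/dm³.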